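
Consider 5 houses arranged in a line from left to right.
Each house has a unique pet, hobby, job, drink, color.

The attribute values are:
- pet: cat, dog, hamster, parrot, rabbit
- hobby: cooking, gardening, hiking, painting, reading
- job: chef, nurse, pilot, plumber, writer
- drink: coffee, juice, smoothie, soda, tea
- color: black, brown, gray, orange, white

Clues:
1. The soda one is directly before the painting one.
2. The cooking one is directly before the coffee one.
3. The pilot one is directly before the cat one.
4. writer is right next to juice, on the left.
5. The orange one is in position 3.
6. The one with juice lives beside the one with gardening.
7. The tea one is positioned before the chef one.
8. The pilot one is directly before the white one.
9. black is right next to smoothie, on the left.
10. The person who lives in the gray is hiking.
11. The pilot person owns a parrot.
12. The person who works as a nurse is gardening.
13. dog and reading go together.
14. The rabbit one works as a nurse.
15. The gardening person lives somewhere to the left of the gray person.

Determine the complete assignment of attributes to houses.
Solution:

House | Pet | Hobby | Job | Drink | Color
-----------------------------------------
  1   | parrot | cooking | pilot | soda | brown
  2   | cat | painting | writer | coffee | white
  3   | dog | reading | plumber | juice | orange
  4   | rabbit | gardening | nurse | tea | black
  5   | hamster | hiking | chef | smoothie | gray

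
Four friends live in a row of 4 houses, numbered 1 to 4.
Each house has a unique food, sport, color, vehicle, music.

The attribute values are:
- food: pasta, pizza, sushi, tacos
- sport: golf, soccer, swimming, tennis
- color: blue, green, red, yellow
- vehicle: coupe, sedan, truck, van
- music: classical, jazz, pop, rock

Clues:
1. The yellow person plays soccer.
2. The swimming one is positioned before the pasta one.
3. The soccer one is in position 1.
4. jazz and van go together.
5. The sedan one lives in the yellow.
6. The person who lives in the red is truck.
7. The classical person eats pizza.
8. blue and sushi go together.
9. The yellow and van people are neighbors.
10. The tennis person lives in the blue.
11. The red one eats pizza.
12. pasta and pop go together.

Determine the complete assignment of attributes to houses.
Solution:

House | Food | Sport | Color | Vehicle | Music
----------------------------------------------
  1   | tacos | soccer | yellow | sedan | rock
  2   | sushi | tennis | blue | van | jazz
  3   | pizza | swimming | red | truck | classical
  4   | pasta | golf | green | coupe | pop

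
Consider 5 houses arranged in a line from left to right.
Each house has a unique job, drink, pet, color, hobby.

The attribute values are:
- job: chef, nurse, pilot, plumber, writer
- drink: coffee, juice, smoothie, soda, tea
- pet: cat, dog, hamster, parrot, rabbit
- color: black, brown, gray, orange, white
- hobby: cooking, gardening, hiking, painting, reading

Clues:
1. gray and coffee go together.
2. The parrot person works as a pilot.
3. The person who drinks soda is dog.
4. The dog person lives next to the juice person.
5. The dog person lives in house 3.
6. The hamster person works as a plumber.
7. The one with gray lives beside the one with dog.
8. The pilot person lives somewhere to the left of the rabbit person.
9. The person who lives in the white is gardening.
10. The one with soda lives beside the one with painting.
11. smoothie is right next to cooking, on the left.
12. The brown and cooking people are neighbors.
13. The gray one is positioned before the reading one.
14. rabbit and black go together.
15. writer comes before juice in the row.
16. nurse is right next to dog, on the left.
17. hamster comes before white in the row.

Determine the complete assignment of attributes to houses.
Solution:

House | Job | Drink | Pet | Color | Hobby
-----------------------------------------
  1   | plumber | smoothie | hamster | brown | hiking
  2   | nurse | coffee | cat | gray | cooking
  3   | writer | soda | dog | white | gardening
  4   | pilot | juice | parrot | orange | painting
  5   | chef | tea | rabbit | black | reading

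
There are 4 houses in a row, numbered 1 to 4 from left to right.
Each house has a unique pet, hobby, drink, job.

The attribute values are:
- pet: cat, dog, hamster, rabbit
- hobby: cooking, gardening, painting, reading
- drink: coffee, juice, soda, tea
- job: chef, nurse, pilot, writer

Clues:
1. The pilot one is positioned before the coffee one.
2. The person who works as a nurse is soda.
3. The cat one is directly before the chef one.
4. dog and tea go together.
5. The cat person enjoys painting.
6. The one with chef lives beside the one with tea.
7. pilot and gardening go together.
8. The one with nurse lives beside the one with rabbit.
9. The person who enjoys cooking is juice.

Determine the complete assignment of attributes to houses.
Solution:

House | Pet | Hobby | Drink | Job
---------------------------------
  1   | cat | painting | soda | nurse
  2   | rabbit | cooking | juice | chef
  3   | dog | gardening | tea | pilot
  4   | hamster | reading | coffee | writer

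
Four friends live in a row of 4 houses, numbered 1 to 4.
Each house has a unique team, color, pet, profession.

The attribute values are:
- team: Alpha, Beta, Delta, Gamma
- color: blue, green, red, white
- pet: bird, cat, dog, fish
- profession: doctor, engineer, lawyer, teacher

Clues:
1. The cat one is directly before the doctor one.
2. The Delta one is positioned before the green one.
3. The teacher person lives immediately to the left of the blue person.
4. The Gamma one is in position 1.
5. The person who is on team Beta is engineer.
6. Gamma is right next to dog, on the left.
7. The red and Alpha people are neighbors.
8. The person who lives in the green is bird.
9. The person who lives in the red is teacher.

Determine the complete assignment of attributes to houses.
Solution:

House | Team | Color | Pet | Profession
---------------------------------------
  1   | Gamma | red | cat | teacher
  2   | Alpha | blue | dog | doctor
  3   | Delta | white | fish | lawyer
  4   | Beta | green | bird | engineer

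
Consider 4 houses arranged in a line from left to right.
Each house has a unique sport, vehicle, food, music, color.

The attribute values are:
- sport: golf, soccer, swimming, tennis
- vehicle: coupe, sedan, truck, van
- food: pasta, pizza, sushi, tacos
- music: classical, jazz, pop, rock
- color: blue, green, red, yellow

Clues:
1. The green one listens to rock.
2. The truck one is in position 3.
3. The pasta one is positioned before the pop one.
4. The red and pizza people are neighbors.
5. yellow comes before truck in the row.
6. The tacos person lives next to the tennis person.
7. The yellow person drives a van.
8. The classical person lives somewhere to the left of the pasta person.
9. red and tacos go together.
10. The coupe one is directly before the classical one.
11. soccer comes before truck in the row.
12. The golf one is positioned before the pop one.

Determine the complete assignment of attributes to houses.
Solution:

House | Sport | Vehicle | Food | Music | Color
----------------------------------------------
  1   | soccer | coupe | tacos | jazz | red
  2   | tennis | van | pizza | classical | yellow
  3   | golf | truck | pasta | rock | green
  4   | swimming | sedan | sushi | pop | blue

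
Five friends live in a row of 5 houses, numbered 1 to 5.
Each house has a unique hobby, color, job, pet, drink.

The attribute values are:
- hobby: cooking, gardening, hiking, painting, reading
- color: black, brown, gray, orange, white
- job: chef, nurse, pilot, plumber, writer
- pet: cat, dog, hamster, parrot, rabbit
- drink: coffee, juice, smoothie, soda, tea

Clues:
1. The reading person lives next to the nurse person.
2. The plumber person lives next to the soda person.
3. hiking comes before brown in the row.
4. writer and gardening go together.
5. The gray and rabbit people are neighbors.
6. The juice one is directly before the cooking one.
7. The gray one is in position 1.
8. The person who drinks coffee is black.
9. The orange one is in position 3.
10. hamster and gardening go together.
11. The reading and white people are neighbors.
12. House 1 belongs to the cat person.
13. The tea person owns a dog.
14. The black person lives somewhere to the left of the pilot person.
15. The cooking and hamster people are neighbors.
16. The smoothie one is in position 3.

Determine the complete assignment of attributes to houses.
Solution:

House | Hobby | Color | Job | Pet | Drink
-----------------------------------------
  1   | reading | gray | plumber | cat | juice
  2   | cooking | white | nurse | rabbit | soda
  3   | gardening | orange | writer | hamster | smoothie
  4   | hiking | black | chef | parrot | coffee
  5   | painting | brown | pilot | dog | tea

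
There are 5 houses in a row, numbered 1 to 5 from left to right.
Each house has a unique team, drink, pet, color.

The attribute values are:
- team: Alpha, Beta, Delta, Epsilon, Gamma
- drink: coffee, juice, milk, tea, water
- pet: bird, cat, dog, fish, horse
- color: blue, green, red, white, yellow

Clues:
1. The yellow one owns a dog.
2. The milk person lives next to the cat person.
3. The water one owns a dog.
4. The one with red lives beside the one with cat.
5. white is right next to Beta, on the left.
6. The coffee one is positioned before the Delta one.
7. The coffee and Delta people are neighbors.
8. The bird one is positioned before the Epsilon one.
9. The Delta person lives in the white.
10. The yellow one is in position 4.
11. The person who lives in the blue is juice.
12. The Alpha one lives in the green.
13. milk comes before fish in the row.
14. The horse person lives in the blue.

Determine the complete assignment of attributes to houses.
Solution:

House | Team | Drink | Pet | Color
----------------------------------
  1   | Gamma | milk | bird | red
  2   | Alpha | coffee | cat | green
  3   | Delta | tea | fish | white
  4   | Beta | water | dog | yellow
  5   | Epsilon | juice | horse | blue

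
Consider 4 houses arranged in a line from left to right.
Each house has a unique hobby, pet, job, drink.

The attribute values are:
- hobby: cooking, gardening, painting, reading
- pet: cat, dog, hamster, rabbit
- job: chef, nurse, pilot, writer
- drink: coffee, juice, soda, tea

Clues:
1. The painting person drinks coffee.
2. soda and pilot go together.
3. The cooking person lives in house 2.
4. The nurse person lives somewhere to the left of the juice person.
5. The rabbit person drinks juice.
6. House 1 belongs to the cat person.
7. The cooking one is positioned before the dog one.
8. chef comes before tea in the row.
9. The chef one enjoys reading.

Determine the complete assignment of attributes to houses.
Solution:

House | Hobby | Pet | Job | Drink
---------------------------------
  1   | painting | cat | nurse | coffee
  2   | cooking | hamster | pilot | soda
  3   | reading | rabbit | chef | juice
  4   | gardening | dog | writer | tea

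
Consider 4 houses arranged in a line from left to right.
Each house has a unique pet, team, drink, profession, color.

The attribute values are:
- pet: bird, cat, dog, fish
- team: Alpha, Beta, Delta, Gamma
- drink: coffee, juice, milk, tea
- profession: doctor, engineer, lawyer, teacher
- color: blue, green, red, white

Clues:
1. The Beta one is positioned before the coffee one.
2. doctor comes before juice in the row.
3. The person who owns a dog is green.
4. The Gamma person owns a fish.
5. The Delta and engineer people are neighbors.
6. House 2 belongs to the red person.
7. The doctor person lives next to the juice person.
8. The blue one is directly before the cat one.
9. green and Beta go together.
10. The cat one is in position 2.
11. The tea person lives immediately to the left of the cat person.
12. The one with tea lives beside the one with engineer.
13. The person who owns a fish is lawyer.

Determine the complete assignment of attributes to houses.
Solution:

House | Pet | Team | Drink | Profession | Color
-----------------------------------------------
  1   | bird | Delta | tea | doctor | blue
  2   | cat | Alpha | juice | engineer | red
  3   | dog | Beta | milk | teacher | green
  4   | fish | Gamma | coffee | lawyer | white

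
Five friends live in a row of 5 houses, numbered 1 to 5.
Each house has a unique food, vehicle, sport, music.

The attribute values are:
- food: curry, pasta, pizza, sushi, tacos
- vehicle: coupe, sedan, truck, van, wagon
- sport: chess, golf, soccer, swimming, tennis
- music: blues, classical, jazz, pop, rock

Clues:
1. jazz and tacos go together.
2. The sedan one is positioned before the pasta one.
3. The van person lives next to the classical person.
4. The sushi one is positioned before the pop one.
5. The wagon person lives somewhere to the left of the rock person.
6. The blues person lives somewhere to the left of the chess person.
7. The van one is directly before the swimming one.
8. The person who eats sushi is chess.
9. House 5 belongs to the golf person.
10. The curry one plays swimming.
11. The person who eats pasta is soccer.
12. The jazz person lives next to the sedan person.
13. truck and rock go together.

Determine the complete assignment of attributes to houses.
Solution:

House | Food | Vehicle | Sport | Music
--------------------------------------
  1   | tacos | van | tennis | jazz
  2   | curry | sedan | swimming | classical
  3   | pasta | wagon | soccer | blues
  4   | sushi | truck | chess | rock
  5   | pizza | coupe | golf | pop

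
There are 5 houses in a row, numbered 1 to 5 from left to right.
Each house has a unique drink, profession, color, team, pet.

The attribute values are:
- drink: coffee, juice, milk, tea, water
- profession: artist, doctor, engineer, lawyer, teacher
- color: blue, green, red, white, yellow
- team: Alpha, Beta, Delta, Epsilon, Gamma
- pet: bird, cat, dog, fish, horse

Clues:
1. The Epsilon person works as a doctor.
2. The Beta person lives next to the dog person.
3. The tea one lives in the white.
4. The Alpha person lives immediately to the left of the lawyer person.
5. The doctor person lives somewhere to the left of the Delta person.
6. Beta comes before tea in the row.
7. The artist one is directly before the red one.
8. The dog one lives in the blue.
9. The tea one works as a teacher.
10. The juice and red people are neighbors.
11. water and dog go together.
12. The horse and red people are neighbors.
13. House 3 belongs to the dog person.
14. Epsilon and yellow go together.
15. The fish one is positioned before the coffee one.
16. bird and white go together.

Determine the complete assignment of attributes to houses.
Solution:

House | Drink | Profession | Color | Team | Pet
-----------------------------------------------
  1   | juice | artist | green | Alpha | horse
  2   | milk | lawyer | red | Beta | fish
  3   | water | engineer | blue | Gamma | dog
  4   | coffee | doctor | yellow | Epsilon | cat
  5   | tea | teacher | white | Delta | bird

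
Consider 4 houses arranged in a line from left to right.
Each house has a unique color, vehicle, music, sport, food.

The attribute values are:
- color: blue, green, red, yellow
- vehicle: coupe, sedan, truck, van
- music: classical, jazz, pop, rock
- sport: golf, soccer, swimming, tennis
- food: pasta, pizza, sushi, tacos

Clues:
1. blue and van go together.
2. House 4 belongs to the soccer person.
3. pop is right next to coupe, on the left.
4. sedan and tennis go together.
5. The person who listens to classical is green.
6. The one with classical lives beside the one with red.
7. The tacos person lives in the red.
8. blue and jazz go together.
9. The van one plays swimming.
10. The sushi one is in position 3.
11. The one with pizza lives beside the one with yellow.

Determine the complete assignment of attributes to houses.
Solution:

House | Color | Vehicle | Music | Sport | Food
----------------------------------------------
  1   | blue | van | jazz | swimming | pizza
  2   | yellow | sedan | pop | tennis | pasta
  3   | green | coupe | classical | golf | sushi
  4   | red | truck | rock | soccer | tacos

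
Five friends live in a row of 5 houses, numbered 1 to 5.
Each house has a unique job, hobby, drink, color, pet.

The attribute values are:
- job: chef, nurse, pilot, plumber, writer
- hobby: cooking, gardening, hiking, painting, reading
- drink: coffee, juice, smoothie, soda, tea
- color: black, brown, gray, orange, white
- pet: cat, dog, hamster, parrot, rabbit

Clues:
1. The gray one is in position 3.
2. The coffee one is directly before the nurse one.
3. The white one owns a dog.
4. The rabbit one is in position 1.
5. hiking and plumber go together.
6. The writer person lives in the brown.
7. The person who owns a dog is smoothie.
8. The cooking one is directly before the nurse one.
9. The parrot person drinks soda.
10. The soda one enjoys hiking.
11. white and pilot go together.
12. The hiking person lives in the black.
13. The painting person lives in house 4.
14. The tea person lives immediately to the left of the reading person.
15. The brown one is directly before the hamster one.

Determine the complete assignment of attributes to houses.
Solution:

House | Job | Hobby | Drink | Color | Pet
-----------------------------------------
  1   | writer | cooking | coffee | brown | rabbit
  2   | nurse | gardening | tea | orange | hamster
  3   | chef | reading | juice | gray | cat
  4   | pilot | painting | smoothie | white | dog
  5   | plumber | hiking | soda | black | parrot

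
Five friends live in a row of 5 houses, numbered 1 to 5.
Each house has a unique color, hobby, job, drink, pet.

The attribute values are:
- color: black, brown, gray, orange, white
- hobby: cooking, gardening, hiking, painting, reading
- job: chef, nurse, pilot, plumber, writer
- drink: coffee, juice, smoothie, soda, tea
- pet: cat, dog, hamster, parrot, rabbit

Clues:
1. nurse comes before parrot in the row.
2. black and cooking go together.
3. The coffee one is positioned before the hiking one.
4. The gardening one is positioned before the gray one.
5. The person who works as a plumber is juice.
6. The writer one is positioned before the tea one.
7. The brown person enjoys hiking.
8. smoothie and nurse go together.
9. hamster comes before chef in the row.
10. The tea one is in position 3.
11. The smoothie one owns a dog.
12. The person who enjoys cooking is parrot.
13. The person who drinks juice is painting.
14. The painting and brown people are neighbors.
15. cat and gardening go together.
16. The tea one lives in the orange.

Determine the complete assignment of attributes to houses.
Solution:

House | Color | Hobby | Job | Drink | Pet
-----------------------------------------
  1   | white | reading | nurse | smoothie | dog
  2   | black | cooking | writer | coffee | parrot
  3   | orange | gardening | pilot | tea | cat
  4   | gray | painting | plumber | juice | hamster
  5   | brown | hiking | chef | soda | rabbit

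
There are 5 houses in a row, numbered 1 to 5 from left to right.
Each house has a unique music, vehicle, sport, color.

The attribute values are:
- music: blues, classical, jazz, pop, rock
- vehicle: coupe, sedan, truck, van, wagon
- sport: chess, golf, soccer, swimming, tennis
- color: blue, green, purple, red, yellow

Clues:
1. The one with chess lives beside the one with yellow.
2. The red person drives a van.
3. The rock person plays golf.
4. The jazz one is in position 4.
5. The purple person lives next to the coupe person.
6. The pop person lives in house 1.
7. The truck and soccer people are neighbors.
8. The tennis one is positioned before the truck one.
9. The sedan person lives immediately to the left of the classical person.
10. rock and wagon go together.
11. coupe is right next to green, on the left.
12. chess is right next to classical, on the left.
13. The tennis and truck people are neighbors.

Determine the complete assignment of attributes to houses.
Solution:

House | Music | Vehicle | Sport | Color
---------------------------------------
  1   | pop | sedan | chess | purple
  2   | classical | coupe | tennis | yellow
  3   | blues | truck | swimming | green
  4   | jazz | van | soccer | red
  5   | rock | wagon | golf | blue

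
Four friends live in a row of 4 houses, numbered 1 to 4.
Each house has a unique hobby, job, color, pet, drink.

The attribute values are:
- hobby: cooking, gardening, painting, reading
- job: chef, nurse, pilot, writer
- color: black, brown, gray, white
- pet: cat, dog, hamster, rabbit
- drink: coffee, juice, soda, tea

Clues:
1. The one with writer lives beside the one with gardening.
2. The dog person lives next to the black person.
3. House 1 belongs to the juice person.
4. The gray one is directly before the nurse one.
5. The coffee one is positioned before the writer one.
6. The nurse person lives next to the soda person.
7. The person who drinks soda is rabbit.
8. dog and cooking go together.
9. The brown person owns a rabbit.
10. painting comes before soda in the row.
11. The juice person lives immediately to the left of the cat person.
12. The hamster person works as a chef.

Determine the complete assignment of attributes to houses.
Solution:

House | Hobby | Job | Color | Pet | Drink
-----------------------------------------
  1   | cooking | pilot | gray | dog | juice
  2   | painting | nurse | black | cat | coffee
  3   | reading | writer | brown | rabbit | soda
  4   | gardening | chef | white | hamster | tea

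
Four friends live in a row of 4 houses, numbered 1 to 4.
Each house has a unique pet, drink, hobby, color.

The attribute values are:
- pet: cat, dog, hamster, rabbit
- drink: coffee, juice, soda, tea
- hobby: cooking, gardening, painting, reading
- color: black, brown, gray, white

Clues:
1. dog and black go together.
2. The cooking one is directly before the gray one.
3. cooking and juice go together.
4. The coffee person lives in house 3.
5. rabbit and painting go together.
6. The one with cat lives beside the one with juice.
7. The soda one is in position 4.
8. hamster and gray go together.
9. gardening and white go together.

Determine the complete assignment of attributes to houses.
Solution:

House | Pet | Drink | Hobby | Color
-----------------------------------
  1   | cat | tea | gardening | white
  2   | dog | juice | cooking | black
  3   | hamster | coffee | reading | gray
  4   | rabbit | soda | painting | brown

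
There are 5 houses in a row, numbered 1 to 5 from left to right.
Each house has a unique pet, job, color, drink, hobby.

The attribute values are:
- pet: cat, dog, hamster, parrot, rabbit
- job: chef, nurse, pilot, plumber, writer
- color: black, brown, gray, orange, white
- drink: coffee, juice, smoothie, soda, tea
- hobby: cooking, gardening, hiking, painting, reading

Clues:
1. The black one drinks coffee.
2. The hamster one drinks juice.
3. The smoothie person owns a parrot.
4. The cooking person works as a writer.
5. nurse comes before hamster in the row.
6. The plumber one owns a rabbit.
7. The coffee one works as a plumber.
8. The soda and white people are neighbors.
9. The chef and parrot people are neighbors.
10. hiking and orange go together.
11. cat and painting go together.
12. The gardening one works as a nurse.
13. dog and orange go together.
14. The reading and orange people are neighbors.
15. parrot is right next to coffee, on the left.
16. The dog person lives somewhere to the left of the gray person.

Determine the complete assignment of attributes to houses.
Solution:

House | Pet | Job | Color | Drink | Hobby
-----------------------------------------
  1   | cat | chef | brown | soda | painting
  2   | parrot | nurse | white | smoothie | gardening
  3   | rabbit | plumber | black | coffee | reading
  4   | dog | pilot | orange | tea | hiking
  5   | hamster | writer | gray | juice | cooking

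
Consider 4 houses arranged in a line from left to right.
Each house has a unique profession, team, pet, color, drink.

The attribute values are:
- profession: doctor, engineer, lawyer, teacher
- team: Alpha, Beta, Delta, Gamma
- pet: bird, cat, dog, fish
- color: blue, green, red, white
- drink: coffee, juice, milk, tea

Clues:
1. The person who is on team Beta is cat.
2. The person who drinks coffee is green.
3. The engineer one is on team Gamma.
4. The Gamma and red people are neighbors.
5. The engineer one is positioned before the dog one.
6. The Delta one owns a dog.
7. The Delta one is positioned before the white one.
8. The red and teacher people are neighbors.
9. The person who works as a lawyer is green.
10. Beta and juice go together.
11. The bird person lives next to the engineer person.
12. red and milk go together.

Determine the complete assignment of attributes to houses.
Solution:

House | Profession | Team | Pet | Color | Drink
-----------------------------------------------
  1   | lawyer | Alpha | bird | green | coffee
  2   | engineer | Gamma | fish | blue | tea
  3   | doctor | Delta | dog | red | milk
  4   | teacher | Beta | cat | white | juice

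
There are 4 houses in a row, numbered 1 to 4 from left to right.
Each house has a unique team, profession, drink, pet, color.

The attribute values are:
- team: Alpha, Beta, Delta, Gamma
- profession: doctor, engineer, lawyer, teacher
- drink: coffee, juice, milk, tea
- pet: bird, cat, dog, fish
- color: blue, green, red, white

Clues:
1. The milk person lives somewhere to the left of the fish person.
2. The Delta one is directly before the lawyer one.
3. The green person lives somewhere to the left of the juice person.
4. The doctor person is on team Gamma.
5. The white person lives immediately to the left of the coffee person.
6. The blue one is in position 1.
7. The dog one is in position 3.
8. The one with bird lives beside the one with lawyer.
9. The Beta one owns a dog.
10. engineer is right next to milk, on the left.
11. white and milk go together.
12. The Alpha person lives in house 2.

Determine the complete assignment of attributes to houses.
Solution:

House | Team | Profession | Drink | Pet | Color
-----------------------------------------------
  1   | Delta | engineer | tea | bird | blue
  2   | Alpha | lawyer | milk | cat | white
  3   | Beta | teacher | coffee | dog | green
  4   | Gamma | doctor | juice | fish | red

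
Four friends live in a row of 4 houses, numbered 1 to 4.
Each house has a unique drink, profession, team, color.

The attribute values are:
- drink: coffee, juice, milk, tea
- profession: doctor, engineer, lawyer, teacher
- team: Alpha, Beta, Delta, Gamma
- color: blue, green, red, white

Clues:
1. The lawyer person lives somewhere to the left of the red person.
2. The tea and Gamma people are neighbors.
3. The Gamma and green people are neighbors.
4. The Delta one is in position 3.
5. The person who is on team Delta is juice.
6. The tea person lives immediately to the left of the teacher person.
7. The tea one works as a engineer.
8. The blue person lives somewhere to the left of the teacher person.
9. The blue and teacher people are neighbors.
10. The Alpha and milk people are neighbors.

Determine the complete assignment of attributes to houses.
Solution:

House | Drink | Profession | Team | Color
-----------------------------------------
  1   | tea | engineer | Alpha | blue
  2   | milk | teacher | Gamma | white
  3   | juice | lawyer | Delta | green
  4   | coffee | doctor | Beta | red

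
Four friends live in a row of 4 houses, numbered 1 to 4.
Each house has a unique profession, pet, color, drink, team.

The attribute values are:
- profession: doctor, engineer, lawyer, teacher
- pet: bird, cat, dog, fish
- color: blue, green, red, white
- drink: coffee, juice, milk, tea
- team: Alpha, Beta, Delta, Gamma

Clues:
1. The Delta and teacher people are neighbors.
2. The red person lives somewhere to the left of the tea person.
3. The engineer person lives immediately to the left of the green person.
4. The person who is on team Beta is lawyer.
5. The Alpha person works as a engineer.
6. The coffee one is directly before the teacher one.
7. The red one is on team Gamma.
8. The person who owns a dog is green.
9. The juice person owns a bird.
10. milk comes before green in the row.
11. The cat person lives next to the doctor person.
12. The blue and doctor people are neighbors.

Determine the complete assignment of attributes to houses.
Solution:

House | Profession | Pet | Color | Drink | Team
-----------------------------------------------
  1   | engineer | cat | blue | milk | Alpha
  2   | doctor | dog | green | coffee | Delta
  3   | teacher | bird | red | juice | Gamma
  4   | lawyer | fish | white | tea | Beta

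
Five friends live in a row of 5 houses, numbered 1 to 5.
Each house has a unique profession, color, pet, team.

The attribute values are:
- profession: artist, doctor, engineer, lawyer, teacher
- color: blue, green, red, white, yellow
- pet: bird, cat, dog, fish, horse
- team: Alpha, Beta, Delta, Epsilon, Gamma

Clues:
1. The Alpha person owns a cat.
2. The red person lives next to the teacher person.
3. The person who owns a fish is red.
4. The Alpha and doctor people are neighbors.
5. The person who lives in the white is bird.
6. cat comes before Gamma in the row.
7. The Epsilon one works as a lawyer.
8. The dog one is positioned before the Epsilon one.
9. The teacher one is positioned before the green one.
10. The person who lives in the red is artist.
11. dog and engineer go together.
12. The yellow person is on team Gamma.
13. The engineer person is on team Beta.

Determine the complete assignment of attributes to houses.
Solution:

House | Profession | Color | Pet | Team
---------------------------------------
  1   | artist | red | fish | Delta
  2   | teacher | blue | cat | Alpha
  3   | doctor | yellow | horse | Gamma
  4   | engineer | green | dog | Beta
  5   | lawyer | white | bird | Epsilon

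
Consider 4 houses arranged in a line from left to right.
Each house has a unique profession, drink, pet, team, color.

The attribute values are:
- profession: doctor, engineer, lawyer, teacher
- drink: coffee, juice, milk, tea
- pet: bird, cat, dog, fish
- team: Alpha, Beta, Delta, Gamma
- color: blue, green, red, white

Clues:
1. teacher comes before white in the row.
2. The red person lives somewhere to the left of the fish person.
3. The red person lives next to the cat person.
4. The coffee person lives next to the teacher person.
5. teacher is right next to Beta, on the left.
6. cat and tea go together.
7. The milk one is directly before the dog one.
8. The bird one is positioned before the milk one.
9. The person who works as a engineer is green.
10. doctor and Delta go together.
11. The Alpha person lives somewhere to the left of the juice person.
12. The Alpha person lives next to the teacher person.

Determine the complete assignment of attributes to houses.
Solution:

House | Profession | Drink | Pet | Team | Color
-----------------------------------------------
  1   | lawyer | coffee | bird | Alpha | red
  2   | teacher | tea | cat | Gamma | blue
  3   | engineer | milk | fish | Beta | green
  4   | doctor | juice | dog | Delta | white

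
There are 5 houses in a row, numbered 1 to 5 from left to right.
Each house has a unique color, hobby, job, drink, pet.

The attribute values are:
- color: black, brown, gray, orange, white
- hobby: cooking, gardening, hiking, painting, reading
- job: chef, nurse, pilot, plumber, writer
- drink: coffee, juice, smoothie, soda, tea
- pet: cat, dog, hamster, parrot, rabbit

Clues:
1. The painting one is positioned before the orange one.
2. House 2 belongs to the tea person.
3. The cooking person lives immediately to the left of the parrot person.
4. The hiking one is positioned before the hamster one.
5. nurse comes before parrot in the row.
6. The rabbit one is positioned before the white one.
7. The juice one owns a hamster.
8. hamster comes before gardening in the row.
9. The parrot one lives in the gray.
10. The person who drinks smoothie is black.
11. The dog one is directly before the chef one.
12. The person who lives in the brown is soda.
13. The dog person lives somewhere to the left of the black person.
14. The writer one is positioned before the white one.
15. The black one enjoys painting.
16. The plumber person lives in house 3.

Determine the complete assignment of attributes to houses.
Solution:

House | Color | Hobby | Job | Drink | Pet
-----------------------------------------
  1   | brown | cooking | nurse | soda | dog
  2   | gray | hiking | chef | tea | parrot
  3   | black | painting | plumber | smoothie | rabbit
  4   | orange | reading | writer | juice | hamster
  5   | white | gardening | pilot | coffee | cat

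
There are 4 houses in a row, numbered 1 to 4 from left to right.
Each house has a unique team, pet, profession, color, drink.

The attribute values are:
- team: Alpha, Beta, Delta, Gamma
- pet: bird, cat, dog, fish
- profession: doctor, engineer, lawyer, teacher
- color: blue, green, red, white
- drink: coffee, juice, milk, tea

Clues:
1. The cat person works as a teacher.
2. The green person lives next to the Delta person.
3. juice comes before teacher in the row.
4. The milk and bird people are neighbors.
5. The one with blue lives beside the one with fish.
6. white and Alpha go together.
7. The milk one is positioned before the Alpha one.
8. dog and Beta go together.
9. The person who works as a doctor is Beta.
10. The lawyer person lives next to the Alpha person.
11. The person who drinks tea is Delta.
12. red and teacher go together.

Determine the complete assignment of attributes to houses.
Solution:

House | Team | Pet | Profession | Color | Drink
-----------------------------------------------
  1   | Beta | dog | doctor | green | milk
  2   | Delta | bird | lawyer | blue | tea
  3   | Alpha | fish | engineer | white | juice
  4   | Gamma | cat | teacher | red | coffee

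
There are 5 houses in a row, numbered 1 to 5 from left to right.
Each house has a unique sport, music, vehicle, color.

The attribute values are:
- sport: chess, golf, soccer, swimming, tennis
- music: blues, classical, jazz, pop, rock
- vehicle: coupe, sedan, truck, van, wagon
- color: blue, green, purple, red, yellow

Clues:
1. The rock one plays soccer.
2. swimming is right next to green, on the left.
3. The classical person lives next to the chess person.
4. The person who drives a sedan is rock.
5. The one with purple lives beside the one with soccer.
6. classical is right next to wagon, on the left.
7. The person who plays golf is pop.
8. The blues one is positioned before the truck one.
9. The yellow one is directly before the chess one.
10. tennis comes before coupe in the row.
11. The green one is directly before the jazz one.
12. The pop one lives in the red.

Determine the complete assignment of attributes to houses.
Solution:

House | Sport | Music | Vehicle | Color
---------------------------------------
  1   | swimming | classical | van | yellow
  2   | chess | blues | wagon | green
  3   | tennis | jazz | truck | purple
  4   | soccer | rock | sedan | blue
  5   | golf | pop | coupe | red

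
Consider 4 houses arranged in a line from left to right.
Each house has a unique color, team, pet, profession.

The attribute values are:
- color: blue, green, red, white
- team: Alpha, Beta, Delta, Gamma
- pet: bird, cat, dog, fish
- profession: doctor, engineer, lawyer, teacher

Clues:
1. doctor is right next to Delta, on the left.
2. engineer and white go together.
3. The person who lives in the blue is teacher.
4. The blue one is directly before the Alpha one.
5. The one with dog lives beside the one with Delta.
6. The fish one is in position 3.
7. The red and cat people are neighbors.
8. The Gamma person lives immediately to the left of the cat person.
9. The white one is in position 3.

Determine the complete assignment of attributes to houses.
Solution:

House | Color | Team | Pet | Profession
---------------------------------------
  1   | red | Gamma | dog | doctor
  2   | blue | Delta | cat | teacher
  3   | white | Alpha | fish | engineer
  4   | green | Beta | bird | lawyer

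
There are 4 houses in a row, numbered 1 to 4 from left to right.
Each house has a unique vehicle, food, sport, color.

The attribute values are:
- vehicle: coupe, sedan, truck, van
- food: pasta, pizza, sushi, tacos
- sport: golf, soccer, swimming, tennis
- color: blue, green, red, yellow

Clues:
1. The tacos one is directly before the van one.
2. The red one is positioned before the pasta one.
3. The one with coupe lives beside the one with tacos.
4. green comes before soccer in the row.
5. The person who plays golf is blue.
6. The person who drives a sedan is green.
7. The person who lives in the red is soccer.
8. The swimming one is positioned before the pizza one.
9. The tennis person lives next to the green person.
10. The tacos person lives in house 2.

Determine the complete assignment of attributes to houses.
Solution:

House | Vehicle | Food | Sport | Color
--------------------------------------
  1   | coupe | sushi | tennis | yellow
  2   | sedan | tacos | swimming | green
  3   | van | pizza | soccer | red
  4   | truck | pasta | golf | blue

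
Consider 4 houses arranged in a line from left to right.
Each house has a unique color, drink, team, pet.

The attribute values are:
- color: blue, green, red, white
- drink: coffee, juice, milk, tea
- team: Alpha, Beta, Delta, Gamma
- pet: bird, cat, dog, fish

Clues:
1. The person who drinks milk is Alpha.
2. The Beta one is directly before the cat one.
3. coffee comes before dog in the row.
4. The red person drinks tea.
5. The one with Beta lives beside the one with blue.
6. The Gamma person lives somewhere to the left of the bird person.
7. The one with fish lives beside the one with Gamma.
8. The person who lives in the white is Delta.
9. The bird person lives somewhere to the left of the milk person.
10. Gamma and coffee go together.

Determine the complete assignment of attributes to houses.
Solution:

House | Color | Drink | Team | Pet
----------------------------------
  1   | red | tea | Beta | fish
  2   | blue | coffee | Gamma | cat
  3   | white | juice | Delta | bird
  4   | green | milk | Alpha | dog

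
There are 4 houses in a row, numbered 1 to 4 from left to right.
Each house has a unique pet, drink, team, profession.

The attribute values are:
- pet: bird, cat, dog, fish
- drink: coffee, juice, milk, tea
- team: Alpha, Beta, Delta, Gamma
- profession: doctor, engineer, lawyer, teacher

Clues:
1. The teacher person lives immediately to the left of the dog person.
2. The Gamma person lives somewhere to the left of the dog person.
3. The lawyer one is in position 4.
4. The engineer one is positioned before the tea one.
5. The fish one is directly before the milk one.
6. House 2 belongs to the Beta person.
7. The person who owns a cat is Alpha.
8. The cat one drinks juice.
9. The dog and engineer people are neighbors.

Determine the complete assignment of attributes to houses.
Solution:

House | Pet | Drink | Team | Profession
---------------------------------------
  1   | fish | coffee | Gamma | teacher
  2   | dog | milk | Beta | doctor
  3   | cat | juice | Alpha | engineer
  4   | bird | tea | Delta | lawyer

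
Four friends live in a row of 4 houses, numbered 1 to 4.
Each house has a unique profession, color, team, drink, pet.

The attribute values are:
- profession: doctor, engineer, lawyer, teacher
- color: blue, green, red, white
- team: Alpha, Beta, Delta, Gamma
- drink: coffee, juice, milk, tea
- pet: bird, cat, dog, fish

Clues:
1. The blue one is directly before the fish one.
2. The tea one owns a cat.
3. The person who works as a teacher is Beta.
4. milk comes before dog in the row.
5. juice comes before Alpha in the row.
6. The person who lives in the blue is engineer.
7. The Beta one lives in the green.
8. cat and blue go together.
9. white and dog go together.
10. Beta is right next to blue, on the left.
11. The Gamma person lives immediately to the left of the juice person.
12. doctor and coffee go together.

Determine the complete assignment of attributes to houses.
Solution:

House | Profession | Color | Team | Drink | Pet
-----------------------------------------------
  1   | teacher | green | Beta | milk | bird
  2   | engineer | blue | Gamma | tea | cat
  3   | lawyer | red | Delta | juice | fish
  4   | doctor | white | Alpha | coffee | dog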